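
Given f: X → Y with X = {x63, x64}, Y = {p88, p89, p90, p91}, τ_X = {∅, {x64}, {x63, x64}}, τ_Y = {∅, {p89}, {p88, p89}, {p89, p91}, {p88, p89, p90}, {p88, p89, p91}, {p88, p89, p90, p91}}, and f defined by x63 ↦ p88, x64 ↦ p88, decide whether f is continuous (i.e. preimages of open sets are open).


f IS continuous.

Compute f^{-1}(U) for each U ∈ τ_Y:
  U = ∅: f^{-1}(U) = ∅ ∈ τ_X ✓.
  U = {p89}: f^{-1}(U) = ∅ ∈ τ_X ✓.
  U = {p88, p89}: f^{-1}(U) = {x63, x64} ∈ τ_X ✓.
  U = {p89, p91}: f^{-1}(U) = ∅ ∈ τ_X ✓.
  U = {p88, p89, p90}: f^{-1}(U) = {x63, x64} ∈ τ_X ✓.
  U = {p88, p89, p91}: f^{-1}(U) = {x63, x64} ∈ τ_X ✓.
  U = {p88, p89, p90, p91}: f^{-1}(U) = {x63, x64} ∈ τ_X ✓.
Every preimage lies in τ_X, so f IS continuous.


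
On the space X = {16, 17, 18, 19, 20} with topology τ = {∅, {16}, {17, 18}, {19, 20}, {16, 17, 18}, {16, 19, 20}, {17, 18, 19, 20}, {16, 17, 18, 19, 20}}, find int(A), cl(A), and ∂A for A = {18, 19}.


int(A) = ∅, cl(A) = {17, 18, 19, 20}, ∂A = {17, 18, 19, 20}.

Closed sets in (X, τ) are complements of opens:
  closed(X, τ) = {∅, {16}, {17, 18}, {19, 20}, {16, 17, 18}, {16, 19, 20}, {17, 18, 19, 20}, {16, 17, 18, 19, 20}}.
int(A) = ⋃ {U ∈ τ : U ⊆ A}. Opens contained in A: ∅.
Taking the union of these: int(A) = ∅.
cl(A) = ⋂ {C closed : A ⊆ C}. Closed sets containing A: {17, 18, 19, 20}, {16, 17, 18, 19, 20}.
Intersecting these: cl(A) = {17, 18, 19, 20}.
∂A = cl(A) ∖ int(A) = {17, 18, 19, 20} ∖ ∅ = {17, 18, 19, 20}.


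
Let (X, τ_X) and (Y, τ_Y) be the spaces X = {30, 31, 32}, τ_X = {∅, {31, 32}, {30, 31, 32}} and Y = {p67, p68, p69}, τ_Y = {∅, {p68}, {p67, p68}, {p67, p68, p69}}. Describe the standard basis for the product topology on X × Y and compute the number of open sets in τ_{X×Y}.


Basis B = {∅ × ∅, {31, 32} × {p68}, {30, 31, 32} × {p68}, {31, 32} × {p67, p68}, {30, 31, 32} × {p67, p68}, {31, 32} × {p67, p68, p69}, {30, 31, 32} × {p67, p68, p69}}; |τ_{X×Y}| = 10.

Enumerate products U × V with U ∈ τ_X, V ∈ τ_Y (deduplicated):
  ∅ × ∅ = {} (∅)
  {31, 32} × {p68} = {(31,p68), (32,p68)}
  {30, 31, 32} × {p68} = {(30,p68), (31,p68), (32,p68)}
  {31, 32} × {p67, p68} = {(31,p67), (31,p68), (32,p67), (32,p68)}
  {30, 31, 32} × {p67, p68} = {(30,p67), (30,p68), (31,p67), (31,p68), (32,p67), (32,p68)}
  {31, 32} × {p67, p68, p69} = {(31,p67), (31,p68), (31,p69), (32,p67), (32,p68), (32,p69)}
  {30, 31, 32} × {p67, p68, p69} = {(30,p67), (30,p68), (30,p69), (31,p67), (31,p68), (31,p69), (32,p67), (32,p68), (32,p69)}
These 7 distinct sets form the basis B.
Close under arbitrary unions to get τ_{X×Y}; counting gives |τ_{X×Y}| = 10.


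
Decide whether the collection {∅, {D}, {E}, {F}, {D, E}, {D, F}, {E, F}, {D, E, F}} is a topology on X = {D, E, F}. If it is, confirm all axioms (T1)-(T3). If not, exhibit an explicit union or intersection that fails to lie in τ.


τ IS a topology on X.

Axiom (T1): ∅ ∈ τ? Yes; X ∈ τ? Yes.
Axiom (T2/T3): check pairwise unions and intersections of members of τ.
All pairwise intersections and unions checked — each lies in τ. Therefore τ satisfies (T1), (T2), (T3): it IS a topology on X.


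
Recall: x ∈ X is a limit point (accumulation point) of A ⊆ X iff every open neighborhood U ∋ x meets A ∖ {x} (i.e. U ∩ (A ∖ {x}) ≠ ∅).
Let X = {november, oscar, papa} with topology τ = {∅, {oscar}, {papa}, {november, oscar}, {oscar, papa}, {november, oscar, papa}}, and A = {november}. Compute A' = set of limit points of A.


A' = ∅

For each x ∈ X, list the open sets U ∈ τ with x ∈ U, then check whether U ∩ (A ∖ {x}) ≠ ∅ for every such U.
  x = november: open {november, oscar} ∋ x has {november, oscar} ∩ (A ∖ {november}) = ∅, so x is NOT a limit point.
  x = oscar: open {oscar} ∋ x has {oscar} ∩ (A ∖ {oscar}) = ∅, so x is NOT a limit point.
  x = papa: open {papa} ∋ x has {papa} ∩ (A ∖ {papa}) = ∅, so x is NOT a limit point.
Collecting: A' = ∅.


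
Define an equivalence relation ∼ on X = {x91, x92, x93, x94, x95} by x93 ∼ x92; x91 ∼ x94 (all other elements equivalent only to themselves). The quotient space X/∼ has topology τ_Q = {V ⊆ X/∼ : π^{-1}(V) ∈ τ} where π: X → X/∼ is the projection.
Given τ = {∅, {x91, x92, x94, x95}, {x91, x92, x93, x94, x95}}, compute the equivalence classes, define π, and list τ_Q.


X/∼ = {[x91=x94], [x92=x93], [x95]}; |τ_Q| = 2.

Equivalence classes: [x91=x94], [x92=x93], [x95].
Quotient map π: X → X/∼ sends x91 ↦ [x91=x94], x92 ↦ [x92=x93], x93 ↦ [x92=x93], x94 ↦ [x91=x94], x95 ↦ [x95].
For each subset V ⊆ X/∼, compute π^{-1}(V) ⊆ X and check whether π^{-1}(V) ∈ τ. V is open in τ_Q iff π^{-1}(V) ∈ τ.
  V = {}: π^{-1}(V) = ∅ ∈ τ ✓.
  V = {[x91=x94]}: π^{-1}(V) = {x91, x94} ∉ τ ✗.
  V = {[x92=x93]}: π^{-1}(V) = {x92, x93} ∉ τ ✗.
  V = {[x91=x94], [x92=x93]}: π^{-1}(V) = {x91, x92, x93, x94} ∉ τ ✗.
  V = {[x95]}: π^{-1}(V) = {x95} ∉ τ ✗.
  V = {[x91=x94], [x95]}: π^{-1}(V) = {x91, x94, x95} ∉ τ ✗.
  V = {[x92=x93], [x95]}: π^{-1}(V) = {x92, x93, x95} ∉ τ ✗.
  V = {[x91=x94], [x92=x93], [x95]}: π^{-1}(V) = {x91, x92, x93, x94, x95} ∈ τ ✓.
Open sets in the quotient: τ_Q = {{}, {[x91=x94], [x92=x93], [x95]}} (2 elements).


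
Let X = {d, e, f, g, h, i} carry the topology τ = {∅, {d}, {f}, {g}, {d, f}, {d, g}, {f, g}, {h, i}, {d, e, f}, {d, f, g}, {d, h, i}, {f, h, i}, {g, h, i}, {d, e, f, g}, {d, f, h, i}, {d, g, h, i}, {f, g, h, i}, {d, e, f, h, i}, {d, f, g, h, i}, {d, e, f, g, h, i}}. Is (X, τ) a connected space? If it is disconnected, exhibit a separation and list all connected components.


(X, τ) is disconnected; components = [{g}, {h, i}, {d, e, f}].

Find clopen sets (U ∈ τ with X ∖ U ∈ τ):
  U = ∅, X ∖ U = {d, e, f, g, h, i} — both open, so U is clopen.
  U = {g}, X ∖ U = {d, e, f, h, i} — both open, so U is clopen.
  U = {h, i}, X ∖ U = {d, e, f, g} — both open, so U is clopen.
  U = {d, e, f}, X ∖ U = {g, h, i} — both open, so U is clopen.
  U = {g, h, i}, X ∖ U = {d, e, f} — both open, so U is clopen.
  U = {d, e, f, g}, X ∖ U = {h, i} — both open, so U is clopen.
  U = {d, e, f, h, i}, X ∖ U = {g} — both open, so U is clopen.
  U = {d, e, f, g, h, i}, X ∖ U = ∅ — both open, so U is clopen.
Nontrivial clopen(s) exist: e.g. {d, e, f, g}. So (X, τ) is disconnected.
Compute connected components by grouping points that agree on all clopens:
  component: {g}
  component: {h, i}
  component: {d, e, f}


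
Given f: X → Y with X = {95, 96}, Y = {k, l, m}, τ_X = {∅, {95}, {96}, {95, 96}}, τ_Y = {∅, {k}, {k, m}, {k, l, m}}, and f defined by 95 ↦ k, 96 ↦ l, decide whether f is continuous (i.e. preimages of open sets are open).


f IS continuous.

Compute f^{-1}(U) for each U ∈ τ_Y:
  U = ∅: f^{-1}(U) = ∅ ∈ τ_X ✓.
  U = {k}: f^{-1}(U) = {95} ∈ τ_X ✓.
  U = {k, m}: f^{-1}(U) = {95} ∈ τ_X ✓.
  U = {k, l, m}: f^{-1}(U) = {95, 96} ∈ τ_X ✓.
Every preimage lies in τ_X, so f IS continuous.


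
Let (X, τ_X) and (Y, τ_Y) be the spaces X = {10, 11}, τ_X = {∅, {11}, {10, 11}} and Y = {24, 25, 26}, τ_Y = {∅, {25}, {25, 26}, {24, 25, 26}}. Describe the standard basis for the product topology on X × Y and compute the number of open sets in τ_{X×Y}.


Basis B = {∅ × ∅, {11} × {25}, {10, 11} × {25}, {11} × {25, 26}, {11} × {24, 25, 26}, {10, 11} × {25, 26}, {10, 11} × {24, 25, 26}}; |τ_{X×Y}| = 10.

Enumerate products U × V with U ∈ τ_X, V ∈ τ_Y (deduplicated):
  ∅ × ∅ = {} (∅)
  {11} × {25} = {(11,25)}
  {10, 11} × {25} = {(10,25), (11,25)}
  {11} × {25, 26} = {(11,25), (11,26)}
  {11} × {24, 25, 26} = {(11,24), (11,25), (11,26)}
  {10, 11} × {25, 26} = {(10,25), (10,26), (11,25), (11,26)}
  {10, 11} × {24, 25, 26} = {(10,24), (10,25), (10,26), (11,24), (11,25), (11,26)}
These 7 distinct sets form the basis B.
Close under arbitrary unions to get τ_{X×Y}; counting gives |τ_{X×Y}| = 10.


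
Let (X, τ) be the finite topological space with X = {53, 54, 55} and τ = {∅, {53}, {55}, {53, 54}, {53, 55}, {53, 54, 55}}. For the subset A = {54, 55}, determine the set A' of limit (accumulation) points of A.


A' = ∅

For each x ∈ X, list the open sets U ∈ τ with x ∈ U, then check whether U ∩ (A ∖ {x}) ≠ ∅ for every such U.
  x = 53: open {53} ∋ x has {53} ∩ (A ∖ {53}) = ∅, so x is NOT a limit point.
  x = 54: open {53, 54} ∋ x has {53, 54} ∩ (A ∖ {54}) = ∅, so x is NOT a limit point.
  x = 55: open {55} ∋ x has {55} ∩ (A ∖ {55}) = ∅, so x is NOT a limit point.
Collecting: A' = ∅.


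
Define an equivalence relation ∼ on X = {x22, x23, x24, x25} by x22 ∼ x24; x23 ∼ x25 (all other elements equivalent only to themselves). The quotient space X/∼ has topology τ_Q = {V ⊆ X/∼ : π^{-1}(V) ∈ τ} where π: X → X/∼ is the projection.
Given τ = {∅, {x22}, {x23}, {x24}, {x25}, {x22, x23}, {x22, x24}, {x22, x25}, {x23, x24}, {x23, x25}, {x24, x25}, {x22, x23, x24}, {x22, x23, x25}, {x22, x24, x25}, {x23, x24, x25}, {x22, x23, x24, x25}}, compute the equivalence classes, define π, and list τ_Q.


X/∼ = {[x22=x24], [x23=x25]}; |τ_Q| = 4.

Equivalence classes: [x22=x24], [x23=x25].
Quotient map π: X → X/∼ sends x22 ↦ [x22=x24], x23 ↦ [x23=x25], x24 ↦ [x22=x24], x25 ↦ [x23=x25].
For each subset V ⊆ X/∼, compute π^{-1}(V) ⊆ X and check whether π^{-1}(V) ∈ τ. V is open in τ_Q iff π^{-1}(V) ∈ τ.
  V = {}: π^{-1}(V) = ∅ ∈ τ ✓.
  V = {[x22=x24]}: π^{-1}(V) = {x22, x24} ∈ τ ✓.
  V = {[x23=x25]}: π^{-1}(V) = {x23, x25} ∈ τ ✓.
  V = {[x22=x24], [x23=x25]}: π^{-1}(V) = {x22, x23, x24, x25} ∈ τ ✓.
Open sets in the quotient: τ_Q = {{}, {[x22=x24]}, {[x23=x25]}, {[x22=x24], [x23=x25]}} (4 elements).


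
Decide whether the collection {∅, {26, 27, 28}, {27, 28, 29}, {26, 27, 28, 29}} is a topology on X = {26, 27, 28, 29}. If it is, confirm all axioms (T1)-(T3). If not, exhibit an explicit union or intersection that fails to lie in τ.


τ is NOT a topology on X.

Axiom (T1): ∅ ∈ τ? Yes; X ∈ τ? Yes.
Axiom (T2/T3): check pairwise unions and intersections of members of τ.
Counterexample for (T3): {26, 27, 28} ∩ {27, 28, 29} = {27, 28} ∉ τ. Therefore τ is NOT a topology.


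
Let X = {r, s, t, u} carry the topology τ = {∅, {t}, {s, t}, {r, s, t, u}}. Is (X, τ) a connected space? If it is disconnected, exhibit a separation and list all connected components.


(X, τ) is connected.

Find clopen sets (U ∈ τ with X ∖ U ∈ τ):
  U = ∅, X ∖ U = {r, s, t, u} — both open, so U is clopen.
  U = {r, s, t, u}, X ∖ U = ∅ — both open, so U is clopen.
Only trivial clopens (∅ and X) exist, so (X, τ) is connected.
Compute connected components by grouping points that agree on all clopens:
  component: {r, s, t, u}


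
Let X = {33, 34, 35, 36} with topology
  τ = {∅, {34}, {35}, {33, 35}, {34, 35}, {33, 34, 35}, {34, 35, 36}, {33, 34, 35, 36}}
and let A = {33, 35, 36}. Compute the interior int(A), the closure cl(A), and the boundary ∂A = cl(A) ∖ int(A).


int(A) = {33, 35}, cl(A) = {33, 35, 36}, ∂A = {36}.

Closed sets in (X, τ) are complements of opens:
  closed(X, τ) = {∅, {33}, {36}, {33, 36}, {34, 36}, {33, 34, 36}, {33, 35, 36}, {33, 34, 35, 36}}.
int(A) = ⋃ {U ∈ τ : U ⊆ A}. Opens contained in A: ∅, {35}, {33, 35}.
Taking the union of these: int(A) = {33, 35}.
cl(A) = ⋂ {C closed : A ⊆ C}. Closed sets containing A: {33, 35, 36}, {33, 34, 35, 36}.
Intersecting these: cl(A) = {33, 35, 36}.
∂A = cl(A) ∖ int(A) = {33, 35, 36} ∖ {33, 35} = {36}.


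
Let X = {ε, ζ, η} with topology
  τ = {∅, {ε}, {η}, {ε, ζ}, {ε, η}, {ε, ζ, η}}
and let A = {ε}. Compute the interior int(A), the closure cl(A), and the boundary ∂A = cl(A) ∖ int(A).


int(A) = {ε}, cl(A) = {ε, ζ}, ∂A = {ζ}.

Closed sets in (X, τ) are complements of opens:
  closed(X, τ) = {∅, {ζ}, {η}, {ε, ζ}, {ζ, η}, {ε, ζ, η}}.
int(A) = ⋃ {U ∈ τ : U ⊆ A}. Opens contained in A: ∅, {ε}.
Taking the union of these: int(A) = {ε}.
cl(A) = ⋂ {C closed : A ⊆ C}. Closed sets containing A: {ε, ζ}, {ε, ζ, η}.
Intersecting these: cl(A) = {ε, ζ}.
∂A = cl(A) ∖ int(A) = {ε, ζ} ∖ {ε} = {ζ}.


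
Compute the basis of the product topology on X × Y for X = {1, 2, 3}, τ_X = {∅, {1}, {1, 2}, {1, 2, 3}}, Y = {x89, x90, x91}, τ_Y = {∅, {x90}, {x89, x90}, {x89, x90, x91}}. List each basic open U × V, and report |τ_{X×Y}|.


Basis B = {∅ × ∅, {1} × {x90}, {1} × {x89, x90}, {1, 2} × {x90}, {1} × {x89, x90, x91}, {1, 2, 3} × {x90}, {1, 2} × {x89, x90}, {1, 2} × {x89, x90, x91}, {1, 2, 3} × {x89, x90}, {1, 2, 3} × {x89, x90, x91}}; |τ_{X×Y}| = 20.

Enumerate products U × V with U ∈ τ_X, V ∈ τ_Y (deduplicated):
  ∅ × ∅ = {} (∅)
  {1} × {x90} = {(1,x90)}
  {1} × {x89, x90} = {(1,x89), (1,x90)}
  {1, 2} × {x90} = {(1,x90), (2,x90)}
  {1} × {x89, x90, x91} = {(1,x89), (1,x90), (1,x91)}
  {1, 2, 3} × {x90} = {(1,x90), (2,x90), (3,x90)}
  {1, 2} × {x89, x90} = {(1,x89), (1,x90), (2,x89), (2,x90)}
  {1, 2} × {x89, x90, x91} = {(1,x89), (1,x90), (1,x91), (2,x89), (2,x90), (2,x91)}
  {1, 2, 3} × {x89, x90} = {(1,x89), (1,x90), (2,x89), (2,x90), (3,x89), (3,x90)}
  {1, 2, 3} × {x89, x90, x91} = {(1,x89), (1,x90), (1,x91), (2,x89), (2,x90), (2,x91), (3,x89), (3,x90), (3,x91)}
These 10 distinct sets form the basis B.
Close under arbitrary unions to get τ_{X×Y}; counting gives |τ_{X×Y}| = 20.


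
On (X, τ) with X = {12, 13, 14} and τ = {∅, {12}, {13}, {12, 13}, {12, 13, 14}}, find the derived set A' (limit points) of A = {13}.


A' = {14}

For each x ∈ X, list the open sets U ∈ τ with x ∈ U, then check whether U ∩ (A ∖ {x}) ≠ ∅ for every such U.
  x = 12: open {12} ∋ x has {12} ∩ (A ∖ {12}) = ∅, so x is NOT a limit point.
  x = 13: open {13} ∋ x has {13} ∩ (A ∖ {13}) = ∅, so x is NOT a limit point.
  x = 14: opens ∋ x are {12, 13, 14}; each meets A ∖ {14}, so x IS a limit point.
Collecting: A' = {14}.


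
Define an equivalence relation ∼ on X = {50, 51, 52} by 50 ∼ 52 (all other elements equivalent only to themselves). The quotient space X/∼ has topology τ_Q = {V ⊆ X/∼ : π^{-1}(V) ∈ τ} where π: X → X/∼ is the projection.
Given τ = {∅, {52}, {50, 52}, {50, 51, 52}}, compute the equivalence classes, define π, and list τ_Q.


X/∼ = {[50=52], [51]}; |τ_Q| = 3.

Equivalence classes: [50=52], [51].
Quotient map π: X → X/∼ sends 50 ↦ [50=52], 51 ↦ [51], 52 ↦ [50=52].
For each subset V ⊆ X/∼, compute π^{-1}(V) ⊆ X and check whether π^{-1}(V) ∈ τ. V is open in τ_Q iff π^{-1}(V) ∈ τ.
  V = {}: π^{-1}(V) = ∅ ∈ τ ✓.
  V = {[50=52]}: π^{-1}(V) = {50, 52} ∈ τ ✓.
  V = {[51]}: π^{-1}(V) = {51} ∉ τ ✗.
  V = {[50=52], [51]}: π^{-1}(V) = {50, 51, 52} ∈ τ ✓.
Open sets in the quotient: τ_Q = {{}, {[50=52]}, {[50=52], [51]}} (3 elements).


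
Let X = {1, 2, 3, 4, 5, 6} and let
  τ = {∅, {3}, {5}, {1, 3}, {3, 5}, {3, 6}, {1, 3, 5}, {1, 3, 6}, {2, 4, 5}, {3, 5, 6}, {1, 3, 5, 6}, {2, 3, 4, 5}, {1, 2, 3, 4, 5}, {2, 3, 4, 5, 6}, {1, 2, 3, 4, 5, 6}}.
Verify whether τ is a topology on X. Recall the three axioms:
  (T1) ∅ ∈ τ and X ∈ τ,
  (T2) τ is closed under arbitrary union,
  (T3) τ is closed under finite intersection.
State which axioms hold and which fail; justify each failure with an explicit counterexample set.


τ IS a topology on X.

Axiom (T1): ∅ ∈ τ? Yes; X ∈ τ? Yes.
Axiom (T2/T3): check pairwise unions and intersections of members of τ.
All pairwise intersections and unions checked — each lies in τ. Therefore τ satisfies (T1), (T2), (T3): it IS a topology on X.


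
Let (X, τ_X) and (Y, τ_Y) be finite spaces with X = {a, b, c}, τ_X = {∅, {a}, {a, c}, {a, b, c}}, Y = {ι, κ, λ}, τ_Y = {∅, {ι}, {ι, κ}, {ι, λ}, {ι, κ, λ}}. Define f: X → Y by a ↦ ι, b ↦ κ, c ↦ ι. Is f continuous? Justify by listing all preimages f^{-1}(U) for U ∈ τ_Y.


f IS continuous.

Compute f^{-1}(U) for each U ∈ τ_Y:
  U = ∅: f^{-1}(U) = ∅ ∈ τ_X ✓.
  U = {ι}: f^{-1}(U) = {a, c} ∈ τ_X ✓.
  U = {ι, κ}: f^{-1}(U) = {a, b, c} ∈ τ_X ✓.
  U = {ι, λ}: f^{-1}(U) = {a, c} ∈ τ_X ✓.
  U = {ι, κ, λ}: f^{-1}(U) = {a, b, c} ∈ τ_X ✓.
Every preimage lies in τ_X, so f IS continuous.


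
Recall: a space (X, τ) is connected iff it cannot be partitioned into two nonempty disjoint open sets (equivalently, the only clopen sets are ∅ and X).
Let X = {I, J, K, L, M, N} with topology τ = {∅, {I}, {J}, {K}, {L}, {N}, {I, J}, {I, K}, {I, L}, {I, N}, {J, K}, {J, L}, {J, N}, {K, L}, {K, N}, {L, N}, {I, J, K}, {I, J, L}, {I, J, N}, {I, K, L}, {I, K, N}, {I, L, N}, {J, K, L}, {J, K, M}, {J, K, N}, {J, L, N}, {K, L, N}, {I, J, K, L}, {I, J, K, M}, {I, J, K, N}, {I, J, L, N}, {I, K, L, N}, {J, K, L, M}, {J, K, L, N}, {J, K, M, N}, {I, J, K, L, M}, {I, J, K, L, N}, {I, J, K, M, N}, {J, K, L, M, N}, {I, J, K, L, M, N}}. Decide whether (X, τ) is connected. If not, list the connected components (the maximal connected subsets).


(X, τ) is disconnected; components = [{I}, {L}, {N}, {J, K, M}].

Find clopen sets (U ∈ τ with X ∖ U ∈ τ):
  U = ∅, X ∖ U = {I, J, K, L, M, N} — both open, so U is clopen.
  U = {I}, X ∖ U = {J, K, L, M, N} — both open, so U is clopen.
  U = {L}, X ∖ U = {I, J, K, M, N} — both open, so U is clopen.
  U = {N}, X ∖ U = {I, J, K, L, M} — both open, so U is clopen.
  U = {I, L}, X ∖ U = {J, K, M, N} — both open, so U is clopen.
  U = {I, N}, X ∖ U = {J, K, L, M} — both open, so U is clopen.
  U = {L, N}, X ∖ U = {I, J, K, M} — both open, so U is clopen.
  U = {I, L, N}, X ∖ U = {J, K, M} — both open, so U is clopen.
  U = {J, K, M}, X ∖ U = {I, L, N} — both open, so U is clopen.
  U = {I, J, K, M}, X ∖ U = {L, N} — both open, so U is clopen.
  U = {J, K, L, M}, X ∖ U = {I, N} — both open, so U is clopen.
  U = {J, K, M, N}, X ∖ U = {I, L} — both open, so U is clopen.
  U = {I, J, K, L, M}, X ∖ U = {N} — both open, so U is clopen.
  U = {I, J, K, M, N}, X ∖ U = {L} — both open, so U is clopen.
  U = {J, K, L, M, N}, X ∖ U = {I} — both open, so U is clopen.
  U = {I, J, K, L, M, N}, X ∖ U = ∅ — both open, so U is clopen.
Nontrivial clopen(s) exist: e.g. {N}. So (X, τ) is disconnected.
Compute connected components by grouping points that agree on all clopens:
  component: {I}
  component: {L}
  component: {N}
  component: {J, K, M}


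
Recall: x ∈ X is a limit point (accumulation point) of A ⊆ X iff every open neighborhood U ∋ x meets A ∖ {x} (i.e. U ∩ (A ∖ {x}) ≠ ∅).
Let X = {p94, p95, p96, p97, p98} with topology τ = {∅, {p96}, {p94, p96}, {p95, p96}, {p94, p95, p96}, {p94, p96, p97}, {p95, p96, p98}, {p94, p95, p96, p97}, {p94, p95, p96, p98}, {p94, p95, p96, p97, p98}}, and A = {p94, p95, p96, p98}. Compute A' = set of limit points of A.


A' = {p94, p95, p97, p98}

For each x ∈ X, list the open sets U ∈ τ with x ∈ U, then check whether U ∩ (A ∖ {x}) ≠ ∅ for every such U.
  x = p94: opens ∋ x are {p94, p96}, {p94, p95, p96}, {p94, p96, p97}, {p94, p95, p96, p97}, {p94, p95, p96, p98}, {p94, p95, p96, p97, p98}; each meets A ∖ {p94}, so x IS a limit point.
  x = p95: opens ∋ x are {p95, p96}, {p94, p95, p96}, {p95, p96, p98}, {p94, p95, p96, p97}, {p94, p95, p96, p98}, {p94, p95, p96, p97, p98}; each meets A ∖ {p95}, so x IS a limit point.
  x = p96: open {p96} ∋ x has {p96} ∩ (A ∖ {p96}) = ∅, so x is NOT a limit point.
  x = p97: opens ∋ x are {p94, p96, p97}, {p94, p95, p96, p97}, {p94, p95, p96, p97, p98}; each meets A ∖ {p97}, so x IS a limit point.
  x = p98: opens ∋ x are {p95, p96, p98}, {p94, p95, p96, p98}, {p94, p95, p96, p97, p98}; each meets A ∖ {p98}, so x IS a limit point.
Collecting: A' = {p94, p95, p97, p98}.


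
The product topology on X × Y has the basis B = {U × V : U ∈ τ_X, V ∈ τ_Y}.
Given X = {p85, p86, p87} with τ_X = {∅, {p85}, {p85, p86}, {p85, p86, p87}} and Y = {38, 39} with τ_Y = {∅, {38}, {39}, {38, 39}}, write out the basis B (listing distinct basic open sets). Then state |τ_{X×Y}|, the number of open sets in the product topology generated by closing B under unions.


Basis B = {∅ × ∅, {p85} × {38}, {p85} × {39}, {p85} × {38, 39}, {p85, p86} × {38}, {p85, p86} × {39}, {p85, p86, p87} × {38}, {p85, p86, p87} × {39}, {p85, p86} × {38, 39}, {p85, p86, p87} × {38, 39}}; |τ_{X×Y}| = 16.

Enumerate products U × V with U ∈ τ_X, V ∈ τ_Y (deduplicated):
  ∅ × ∅ = {} (∅)
  {p85} × {38} = {(p85,38)}
  {p85} × {39} = {(p85,39)}
  {p85} × {38, 39} = {(p85,38), (p85,39)}
  {p85, p86} × {38} = {(p85,38), (p86,38)}
  {p85, p86} × {39} = {(p85,39), (p86,39)}
  {p85, p86, p87} × {38} = {(p85,38), (p86,38), (p87,38)}
  {p85, p86, p87} × {39} = {(p85,39), (p86,39), (p87,39)}
  {p85, p86} × {38, 39} = {(p85,38), (p85,39), (p86,38), (p86,39)}
  {p85, p86, p87} × {38, 39} = {(p85,38), (p85,39), (p86,38), (p86,39), (p87,38), (p87,39)}
These 10 distinct sets form the basis B.
Close under arbitrary unions to get τ_{X×Y}; counting gives |τ_{X×Y}| = 16.


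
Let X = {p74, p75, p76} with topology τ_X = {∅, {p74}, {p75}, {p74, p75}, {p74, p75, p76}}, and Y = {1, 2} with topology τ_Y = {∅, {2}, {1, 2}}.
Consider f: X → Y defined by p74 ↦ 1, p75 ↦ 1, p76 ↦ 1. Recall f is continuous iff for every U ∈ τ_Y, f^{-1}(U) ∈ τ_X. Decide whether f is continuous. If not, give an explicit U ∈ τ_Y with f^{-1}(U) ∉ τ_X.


f IS continuous.

Compute f^{-1}(U) for each U ∈ τ_Y:
  U = ∅: f^{-1}(U) = ∅ ∈ τ_X ✓.
  U = {2}: f^{-1}(U) = ∅ ∈ τ_X ✓.
  U = {1, 2}: f^{-1}(U) = {p74, p75, p76} ∈ τ_X ✓.
Every preimage lies in τ_X, so f IS continuous.


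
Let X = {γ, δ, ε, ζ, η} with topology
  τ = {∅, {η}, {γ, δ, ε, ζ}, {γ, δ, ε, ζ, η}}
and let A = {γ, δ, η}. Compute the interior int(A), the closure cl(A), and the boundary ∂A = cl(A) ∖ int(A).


int(A) = {η}, cl(A) = {γ, δ, ε, ζ, η}, ∂A = {γ, δ, ε, ζ}.

Closed sets in (X, τ) are complements of opens:
  closed(X, τ) = {∅, {η}, {γ, δ, ε, ζ}, {γ, δ, ε, ζ, η}}.
int(A) = ⋃ {U ∈ τ : U ⊆ A}. Opens contained in A: ∅, {η}.
Taking the union of these: int(A) = {η}.
cl(A) = ⋂ {C closed : A ⊆ C}. Closed sets containing A: {γ, δ, ε, ζ, η}.
Intersecting these: cl(A) = {γ, δ, ε, ζ, η}.
∂A = cl(A) ∖ int(A) = {γ, δ, ε, ζ, η} ∖ {η} = {γ, δ, ε, ζ}.


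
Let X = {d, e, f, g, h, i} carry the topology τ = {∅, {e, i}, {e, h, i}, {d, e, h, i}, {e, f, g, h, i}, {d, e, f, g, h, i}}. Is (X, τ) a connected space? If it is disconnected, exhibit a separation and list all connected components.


(X, τ) is connected.

Find clopen sets (U ∈ τ with X ∖ U ∈ τ):
  U = ∅, X ∖ U = {d, e, f, g, h, i} — both open, so U is clopen.
  U = {d, e, f, g, h, i}, X ∖ U = ∅ — both open, so U is clopen.
Only trivial clopens (∅ and X) exist, so (X, τ) is connected.
Compute connected components by grouping points that agree on all clopens:
  component: {d, e, f, g, h, i}


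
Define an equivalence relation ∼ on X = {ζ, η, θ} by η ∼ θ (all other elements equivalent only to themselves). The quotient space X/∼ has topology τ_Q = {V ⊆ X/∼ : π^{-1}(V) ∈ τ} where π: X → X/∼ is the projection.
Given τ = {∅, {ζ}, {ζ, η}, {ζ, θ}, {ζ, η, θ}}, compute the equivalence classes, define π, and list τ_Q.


X/∼ = {[ζ], [η=θ]}; |τ_Q| = 3.

Equivalence classes: [ζ], [η=θ].
Quotient map π: X → X/∼ sends ζ ↦ [ζ], η ↦ [η=θ], θ ↦ [η=θ].
For each subset V ⊆ X/∼, compute π^{-1}(V) ⊆ X and check whether π^{-1}(V) ∈ τ. V is open in τ_Q iff π^{-1}(V) ∈ τ.
  V = {}: π^{-1}(V) = ∅ ∈ τ ✓.
  V = {[ζ]}: π^{-1}(V) = {ζ} ∈ τ ✓.
  V = {[η=θ]}: π^{-1}(V) = {η, θ} ∉ τ ✗.
  V = {[ζ], [η=θ]}: π^{-1}(V) = {ζ, η, θ} ∈ τ ✓.
Open sets in the quotient: τ_Q = {{}, {[ζ]}, {[ζ], [η=θ]}} (3 elements).


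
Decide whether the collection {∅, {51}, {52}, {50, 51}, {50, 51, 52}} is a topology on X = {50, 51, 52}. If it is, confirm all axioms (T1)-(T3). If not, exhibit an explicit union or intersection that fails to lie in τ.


τ is NOT a topology on X.

Axiom (T1): ∅ ∈ τ? Yes; X ∈ τ? Yes.
Axiom (T2/T3): check pairwise unions and intersections of members of τ.
Counterexample for (T2): {51} ∪ {52} = {51, 52} ∉ τ. Therefore τ is NOT a topology.


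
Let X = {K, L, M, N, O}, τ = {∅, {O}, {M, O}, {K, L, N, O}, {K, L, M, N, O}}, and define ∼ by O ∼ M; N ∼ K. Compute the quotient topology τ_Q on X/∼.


X/∼ = {[K=N], [L], [M=O]}; |τ_Q| = 3.

Equivalence classes: [K=N], [L], [M=O].
Quotient map π: X → X/∼ sends K ↦ [K=N], L ↦ [L], M ↦ [M=O], N ↦ [K=N], O ↦ [M=O].
For each subset V ⊆ X/∼, compute π^{-1}(V) ⊆ X and check whether π^{-1}(V) ∈ τ. V is open in τ_Q iff π^{-1}(V) ∈ τ.
  V = {}: π^{-1}(V) = ∅ ∈ τ ✓.
  V = {[K=N]}: π^{-1}(V) = {K, N} ∉ τ ✗.
  V = {[L]}: π^{-1}(V) = {L} ∉ τ ✗.
  V = {[K=N], [L]}: π^{-1}(V) = {K, L, N} ∉ τ ✗.
  V = {[M=O]}: π^{-1}(V) = {M, O} ∈ τ ✓.
  V = {[K=N], [M=O]}: π^{-1}(V) = {K, M, N, O} ∉ τ ✗.
  V = {[L], [M=O]}: π^{-1}(V) = {L, M, O} ∉ τ ✗.
  V = {[K=N], [L], [M=O]}: π^{-1}(V) = {K, L, M, N, O} ∈ τ ✓.
Open sets in the quotient: τ_Q = {{}, {[M=O]}, {[K=N], [L], [M=O]}} (3 elements).


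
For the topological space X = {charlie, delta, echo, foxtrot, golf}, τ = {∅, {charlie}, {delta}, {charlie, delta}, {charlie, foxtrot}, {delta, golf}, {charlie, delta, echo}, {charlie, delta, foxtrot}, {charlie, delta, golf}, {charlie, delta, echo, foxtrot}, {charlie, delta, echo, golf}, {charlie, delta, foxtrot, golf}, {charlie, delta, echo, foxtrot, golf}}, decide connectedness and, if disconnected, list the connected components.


(X, τ) is connected.

Find clopen sets (U ∈ τ with X ∖ U ∈ τ):
  U = ∅, X ∖ U = {charlie, delta, echo, foxtrot, golf} — both open, so U is clopen.
  U = {charlie, delta, echo, foxtrot, golf}, X ∖ U = ∅ — both open, so U is clopen.
Only trivial clopens (∅ and X) exist, so (X, τ) is connected.
Compute connected components by grouping points that agree on all clopens:
  component: {charlie, delta, echo, foxtrot, golf}


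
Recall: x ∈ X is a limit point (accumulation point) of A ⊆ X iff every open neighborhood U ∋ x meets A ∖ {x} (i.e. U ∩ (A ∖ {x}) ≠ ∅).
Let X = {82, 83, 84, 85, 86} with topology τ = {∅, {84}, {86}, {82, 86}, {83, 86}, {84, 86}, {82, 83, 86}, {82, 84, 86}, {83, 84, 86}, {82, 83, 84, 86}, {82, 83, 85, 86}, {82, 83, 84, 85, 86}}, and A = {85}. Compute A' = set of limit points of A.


A' = ∅

For each x ∈ X, list the open sets U ∈ τ with x ∈ U, then check whether U ∩ (A ∖ {x}) ≠ ∅ for every such U.
  x = 82: open {82, 86} ∋ x has {82, 86} ∩ (A ∖ {82}) = ∅, so x is NOT a limit point.
  x = 83: open {83, 86} ∋ x has {83, 86} ∩ (A ∖ {83}) = ∅, so x is NOT a limit point.
  x = 84: open {84} ∋ x has {84} ∩ (A ∖ {84}) = ∅, so x is NOT a limit point.
  x = 85: open {82, 83, 85, 86} ∋ x has {82, 83, 85, 86} ∩ (A ∖ {85}) = ∅, so x is NOT a limit point.
  x = 86: open {86} ∋ x has {86} ∩ (A ∖ {86}) = ∅, so x is NOT a limit point.
Collecting: A' = ∅.


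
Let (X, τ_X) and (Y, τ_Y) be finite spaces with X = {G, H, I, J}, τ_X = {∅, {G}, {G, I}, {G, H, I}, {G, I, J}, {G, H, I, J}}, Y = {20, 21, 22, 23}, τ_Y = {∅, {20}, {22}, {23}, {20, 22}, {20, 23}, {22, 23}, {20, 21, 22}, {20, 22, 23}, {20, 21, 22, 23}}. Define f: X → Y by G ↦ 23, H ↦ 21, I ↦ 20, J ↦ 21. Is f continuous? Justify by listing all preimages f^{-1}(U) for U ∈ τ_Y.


f is NOT continuous.

Compute f^{-1}(U) for each U ∈ τ_Y:
  U = ∅: f^{-1}(U) = ∅ ∈ τ_X ✓.
  U = {20}: f^{-1}(U) = {I} ∉ τ_X ✗.
  U = {22}: f^{-1}(U) = ∅ ∈ τ_X ✓.
  U = {23}: f^{-1}(U) = {G} ∈ τ_X ✓.
  U = {20, 22}: f^{-1}(U) = {I} ∉ τ_X ✗.
  U = {20, 23}: f^{-1}(U) = {G, I} ∈ τ_X ✓.
  U = {22, 23}: f^{-1}(U) = {G} ∈ τ_X ✓.
  U = {20, 21, 22}: f^{-1}(U) = {H, I, J} ∉ τ_X ✗.
  U = {20, 22, 23}: f^{-1}(U) = {G, I} ∈ τ_X ✓.
  U = {20, 21, 22, 23}: f^{-1}(U) = {G, H, I, J} ∈ τ_X ✓.
Found U = {20} with f^{-1}(U) = {I} not in τ_X. Therefore f is NOT continuous.


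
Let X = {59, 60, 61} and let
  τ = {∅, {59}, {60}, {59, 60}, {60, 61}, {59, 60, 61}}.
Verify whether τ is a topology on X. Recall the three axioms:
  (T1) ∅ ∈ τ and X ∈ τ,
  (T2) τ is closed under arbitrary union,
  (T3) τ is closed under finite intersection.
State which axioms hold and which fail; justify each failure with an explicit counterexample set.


τ IS a topology on X.

Axiom (T1): ∅ ∈ τ? Yes; X ∈ τ? Yes.
Axiom (T2/T3): check pairwise unions and intersections of members of τ.
All pairwise intersections and unions checked — each lies in τ. Therefore τ satisfies (T1), (T2), (T3): it IS a topology on X.


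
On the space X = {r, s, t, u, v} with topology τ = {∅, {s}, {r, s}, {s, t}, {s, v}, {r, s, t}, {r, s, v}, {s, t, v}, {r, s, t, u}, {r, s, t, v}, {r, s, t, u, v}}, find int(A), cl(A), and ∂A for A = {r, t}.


int(A) = ∅, cl(A) = {r, t, u}, ∂A = {r, t, u}.

Closed sets in (X, τ) are complements of opens:
  closed(X, τ) = {∅, {u}, {v}, {r, u}, {t, u}, {u, v}, {r, t, u}, {r, u, v}, {t, u, v}, {r, t, u, v}, {r, s, t, u, v}}.
int(A) = ⋃ {U ∈ τ : U ⊆ A}. Opens contained in A: ∅.
Taking the union of these: int(A) = ∅.
cl(A) = ⋂ {C closed : A ⊆ C}. Closed sets containing A: {r, t, u}, {r, t, u, v}, {r, s, t, u, v}.
Intersecting these: cl(A) = {r, t, u}.
∂A = cl(A) ∖ int(A) = {r, t, u} ∖ ∅ = {r, t, u}.


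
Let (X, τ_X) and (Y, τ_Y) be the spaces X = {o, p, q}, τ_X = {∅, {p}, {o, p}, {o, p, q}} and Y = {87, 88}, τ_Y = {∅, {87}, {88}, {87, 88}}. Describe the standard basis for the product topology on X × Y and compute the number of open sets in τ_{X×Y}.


Basis B = {∅ × ∅, {p} × {87}, {p} × {88}, {o, p} × {87}, {o, p} × {88}, {p} × {87, 88}, {o, p, q} × {87}, {o, p, q} × {88}, {o, p} × {87, 88}, {o, p, q} × {87, 88}}; |τ_{X×Y}| = 16.

Enumerate products U × V with U ∈ τ_X, V ∈ τ_Y (deduplicated):
  ∅ × ∅ = {} (∅)
  {p} × {87} = {(p,87)}
  {p} × {88} = {(p,88)}
  {o, p} × {87} = {(o,87), (p,87)}
  {o, p} × {88} = {(o,88), (p,88)}
  {p} × {87, 88} = {(p,87), (p,88)}
  {o, p, q} × {87} = {(o,87), (p,87), (q,87)}
  {o, p, q} × {88} = {(o,88), (p,88), (q,88)}
  {o, p} × {87, 88} = {(o,87), (o,88), (p,87), (p,88)}
  {o, p, q} × {87, 88} = {(o,87), (o,88), (p,87), (p,88), (q,87), (q,88)}
These 10 distinct sets form the basis B.
Close under arbitrary unions to get τ_{X×Y}; counting gives |τ_{X×Y}| = 16.


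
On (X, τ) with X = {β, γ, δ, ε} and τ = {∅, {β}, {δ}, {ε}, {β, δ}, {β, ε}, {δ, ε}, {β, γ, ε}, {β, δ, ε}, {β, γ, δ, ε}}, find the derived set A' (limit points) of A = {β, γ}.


A' = {γ}

For each x ∈ X, list the open sets U ∈ τ with x ∈ U, then check whether U ∩ (A ∖ {x}) ≠ ∅ for every such U.
  x = β: open {β} ∋ x has {β} ∩ (A ∖ {β}) = ∅, so x is NOT a limit point.
  x = γ: opens ∋ x are {β, γ, ε}, {β, γ, δ, ε}; each meets A ∖ {γ}, so x IS a limit point.
  x = δ: open {δ} ∋ x has {δ} ∩ (A ∖ {δ}) = ∅, so x is NOT a limit point.
  x = ε: open {ε} ∋ x has {ε} ∩ (A ∖ {ε}) = ∅, so x is NOT a limit point.
Collecting: A' = {γ}.


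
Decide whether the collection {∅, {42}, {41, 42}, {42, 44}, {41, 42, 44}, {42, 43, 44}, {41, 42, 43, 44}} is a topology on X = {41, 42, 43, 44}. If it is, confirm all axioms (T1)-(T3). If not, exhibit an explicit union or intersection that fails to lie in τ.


τ IS a topology on X.

Axiom (T1): ∅ ∈ τ? Yes; X ∈ τ? Yes.
Axiom (T2/T3): check pairwise unions and intersections of members of τ.
All pairwise intersections and unions checked — each lies in τ. Therefore τ satisfies (T1), (T2), (T3): it IS a topology on X.


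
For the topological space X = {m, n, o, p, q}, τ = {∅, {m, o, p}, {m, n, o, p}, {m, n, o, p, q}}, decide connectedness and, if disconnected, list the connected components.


(X, τ) is connected.

Find clopen sets (U ∈ τ with X ∖ U ∈ τ):
  U = ∅, X ∖ U = {m, n, o, p, q} — both open, so U is clopen.
  U = {m, n, o, p, q}, X ∖ U = ∅ — both open, so U is clopen.
Only trivial clopens (∅ and X) exist, so (X, τ) is connected.
Compute connected components by grouping points that agree on all clopens:
  component: {m, n, o, p, q}


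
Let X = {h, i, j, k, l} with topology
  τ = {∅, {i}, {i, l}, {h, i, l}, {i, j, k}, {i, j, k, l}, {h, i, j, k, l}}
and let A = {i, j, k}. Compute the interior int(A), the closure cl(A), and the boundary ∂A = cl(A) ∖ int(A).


int(A) = {i, j, k}, cl(A) = {h, i, j, k, l}, ∂A = {h, l}.

Closed sets in (X, τ) are complements of opens:
  closed(X, τ) = {∅, {h}, {h, l}, {j, k}, {h, j, k}, {h, j, k, l}, {h, i, j, k, l}}.
int(A) = ⋃ {U ∈ τ : U ⊆ A}. Opens contained in A: ∅, {i}, {i, j, k}.
Taking the union of these: int(A) = {i, j, k}.
cl(A) = ⋂ {C closed : A ⊆ C}. Closed sets containing A: {h, i, j, k, l}.
Intersecting these: cl(A) = {h, i, j, k, l}.
∂A = cl(A) ∖ int(A) = {h, i, j, k, l} ∖ {i, j, k} = {h, l}.


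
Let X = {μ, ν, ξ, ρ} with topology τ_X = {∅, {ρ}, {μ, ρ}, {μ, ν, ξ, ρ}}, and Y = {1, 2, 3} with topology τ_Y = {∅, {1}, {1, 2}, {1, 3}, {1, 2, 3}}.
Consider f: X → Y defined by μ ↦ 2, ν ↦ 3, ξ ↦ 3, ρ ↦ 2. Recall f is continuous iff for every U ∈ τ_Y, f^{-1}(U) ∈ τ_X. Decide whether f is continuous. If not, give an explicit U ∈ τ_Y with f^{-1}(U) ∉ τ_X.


f is NOT continuous.

Compute f^{-1}(U) for each U ∈ τ_Y:
  U = ∅: f^{-1}(U) = ∅ ∈ τ_X ✓.
  U = {1}: f^{-1}(U) = ∅ ∈ τ_X ✓.
  U = {1, 2}: f^{-1}(U) = {μ, ρ} ∈ τ_X ✓.
  U = {1, 3}: f^{-1}(U) = {ν, ξ} ∉ τ_X ✗.
  U = {1, 2, 3}: f^{-1}(U) = {μ, ν, ξ, ρ} ∈ τ_X ✓.
Found U = {1, 3} with f^{-1}(U) = {ν, ξ} not in τ_X. Therefore f is NOT continuous.


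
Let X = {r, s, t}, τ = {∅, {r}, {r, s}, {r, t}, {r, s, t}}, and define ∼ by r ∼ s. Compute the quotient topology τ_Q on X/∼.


X/∼ = {[r=s], [t]}; |τ_Q| = 3.

Equivalence classes: [r=s], [t].
Quotient map π: X → X/∼ sends r ↦ [r=s], s ↦ [r=s], t ↦ [t].
For each subset V ⊆ X/∼, compute π^{-1}(V) ⊆ X and check whether π^{-1}(V) ∈ τ. V is open in τ_Q iff π^{-1}(V) ∈ τ.
  V = {}: π^{-1}(V) = ∅ ∈ τ ✓.
  V = {[r=s]}: π^{-1}(V) = {r, s} ∈ τ ✓.
  V = {[t]}: π^{-1}(V) = {t} ∉ τ ✗.
  V = {[r=s], [t]}: π^{-1}(V) = {r, s, t} ∈ τ ✓.
Open sets in the quotient: τ_Q = {{}, {[r=s]}, {[r=s], [t]}} (3 elements).


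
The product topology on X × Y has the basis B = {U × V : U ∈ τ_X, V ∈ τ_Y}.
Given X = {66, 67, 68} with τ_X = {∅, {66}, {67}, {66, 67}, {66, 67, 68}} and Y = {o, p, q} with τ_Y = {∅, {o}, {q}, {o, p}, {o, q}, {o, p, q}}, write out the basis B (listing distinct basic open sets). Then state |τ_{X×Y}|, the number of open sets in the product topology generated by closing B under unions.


Basis B = {∅ × ∅, {66} × {o}, {66} × {q}, {67} × {o}, {67} × {q}, {66} × {o, p}, {66} × {o, q}, {66, 67} × {o}, {66, 67} × {q}, {67} × {o, p}, {67} × {o, q}, {66} × {o, p, q}, {66, 67, 68} × {o}, {66, 67, 68} × {q}, {67} × {o, p, q}, {66, 67} × {o, p}, {66, 67} × {o, q}, {66, 67} × {o, p, q}, {66, 67, 68} × {o, p}, {66, 67, 68} × {o, q}, {66, 67, 68} × {o, p, q}}; |τ_{X×Y}| = 70.

Enumerate products U × V with U ∈ τ_X, V ∈ τ_Y (deduplicated):
  ∅ × ∅ = {} (∅)
  {66} × {o} = {(66,o)}
  {66} × {q} = {(66,q)}
  {67} × {o} = {(67,o)}
  {67} × {q} = {(67,q)}
  {66} × {o, p} = {(66,o), (66,p)}
  {66} × {o, q} = {(66,o), (66,q)}
  {66, 67} × {o} = {(66,o), (67,o)}
  {66, 67} × {q} = {(66,q), (67,q)}
  {67} × {o, p} = {(67,o), (67,p)}
  {67} × {o, q} = {(67,o), (67,q)}
  {66} × {o, p, q} = {(66,o), (66,p), (66,q)}
  {66, 67, 68} × {o} = {(66,o), (67,o), (68,o)}
  {66, 67, 68} × {q} = {(66,q), (67,q), (68,q)}
  {67} × {o, p, q} = {(67,o), (67,p), (67,q)}
  {66, 67} × {o, p} = {(66,o), (66,p), (67,o), (67,p)}
  {66, 67} × {o, q} = {(66,o), (66,q), (67,o), (67,q)}
  {66, 67} × {o, p, q} = {(66,o), (66,p), (66,q), (67,o), (67,p), (67,q)}
  {66, 67, 68} × {o, p} = {(66,o), (66,p), (67,o), (67,p), (68,o), (68,p)}
  {66, 67, 68} × {o, q} = {(66,o), (66,q), (67,o), (67,q), (68,o), (68,q)}
  {66, 67, 68} × {o, p, q} = {(66,o), (66,p), (66,q), (67,o), (67,p), (67,q), (68,o), (68,p), (68,q)}
These 21 distinct sets form the basis B.
Close under arbitrary unions to get τ_{X×Y}; counting gives |τ_{X×Y}| = 70.


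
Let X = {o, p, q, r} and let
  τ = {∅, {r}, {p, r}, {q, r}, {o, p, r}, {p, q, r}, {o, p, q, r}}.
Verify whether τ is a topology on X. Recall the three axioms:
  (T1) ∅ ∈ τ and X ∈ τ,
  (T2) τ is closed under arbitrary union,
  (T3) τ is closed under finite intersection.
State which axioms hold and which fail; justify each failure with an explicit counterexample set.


τ IS a topology on X.

Axiom (T1): ∅ ∈ τ? Yes; X ∈ τ? Yes.
Axiom (T2/T3): check pairwise unions and intersections of members of τ.
All pairwise intersections and unions checked — each lies in τ. Therefore τ satisfies (T1), (T2), (T3): it IS a topology on X.


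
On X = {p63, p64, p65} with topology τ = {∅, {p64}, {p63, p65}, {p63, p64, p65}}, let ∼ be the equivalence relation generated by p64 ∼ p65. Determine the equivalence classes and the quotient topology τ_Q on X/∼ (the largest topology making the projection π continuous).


X/∼ = {[p63], [p64=p65]}; |τ_Q| = 2.

Equivalence classes: [p63], [p64=p65].
Quotient map π: X → X/∼ sends p63 ↦ [p63], p64 ↦ [p64=p65], p65 ↦ [p64=p65].
For each subset V ⊆ X/∼, compute π^{-1}(V) ⊆ X and check whether π^{-1}(V) ∈ τ. V is open in τ_Q iff π^{-1}(V) ∈ τ.
  V = {}: π^{-1}(V) = ∅ ∈ τ ✓.
  V = {[p63]}: π^{-1}(V) = {p63} ∉ τ ✗.
  V = {[p64=p65]}: π^{-1}(V) = {p64, p65} ∉ τ ✗.
  V = {[p63], [p64=p65]}: π^{-1}(V) = {p63, p64, p65} ∈ τ ✓.
Open sets in the quotient: τ_Q = {{}, {[p63], [p64=p65]}} (2 elements).


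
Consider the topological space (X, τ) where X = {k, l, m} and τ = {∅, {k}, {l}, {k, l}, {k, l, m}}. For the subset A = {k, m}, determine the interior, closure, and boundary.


int(A) = {k}, cl(A) = {k, m}, ∂A = {m}.

Closed sets in (X, τ) are complements of opens:
  closed(X, τ) = {∅, {m}, {k, m}, {l, m}, {k, l, m}}.
int(A) = ⋃ {U ∈ τ : U ⊆ A}. Opens contained in A: ∅, {k}.
Taking the union of these: int(A) = {k}.
cl(A) = ⋂ {C closed : A ⊆ C}. Closed sets containing A: {k, m}, {k, l, m}.
Intersecting these: cl(A) = {k, m}.
∂A = cl(A) ∖ int(A) = {k, m} ∖ {k} = {m}.


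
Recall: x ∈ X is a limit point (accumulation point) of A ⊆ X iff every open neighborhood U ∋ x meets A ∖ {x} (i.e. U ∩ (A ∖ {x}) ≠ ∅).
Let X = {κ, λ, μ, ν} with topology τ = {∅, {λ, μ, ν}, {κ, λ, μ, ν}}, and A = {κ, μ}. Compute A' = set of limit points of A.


A' = {κ, λ, ν}

For each x ∈ X, list the open sets U ∈ τ with x ∈ U, then check whether U ∩ (A ∖ {x}) ≠ ∅ for every such U.
  x = κ: opens ∋ x are {κ, λ, μ, ν}; each meets A ∖ {κ}, so x IS a limit point.
  x = λ: opens ∋ x are {λ, μ, ν}, {κ, λ, μ, ν}; each meets A ∖ {λ}, so x IS a limit point.
  x = μ: open {λ, μ, ν} ∋ x has {λ, μ, ν} ∩ (A ∖ {μ}) = ∅, so x is NOT a limit point.
  x = ν: opens ∋ x are {λ, μ, ν}, {κ, λ, μ, ν}; each meets A ∖ {ν}, so x IS a limit point.
Collecting: A' = {κ, λ, ν}.


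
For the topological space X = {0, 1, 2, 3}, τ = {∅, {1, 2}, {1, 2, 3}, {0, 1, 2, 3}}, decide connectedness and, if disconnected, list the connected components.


(X, τ) is connected.

Find clopen sets (U ∈ τ with X ∖ U ∈ τ):
  U = ∅, X ∖ U = {0, 1, 2, 3} — both open, so U is clopen.
  U = {0, 1, 2, 3}, X ∖ U = ∅ — both open, so U is clopen.
Only trivial clopens (∅ and X) exist, so (X, τ) is connected.
Compute connected components by grouping points that agree on all clopens:
  component: {0, 1, 2, 3}
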